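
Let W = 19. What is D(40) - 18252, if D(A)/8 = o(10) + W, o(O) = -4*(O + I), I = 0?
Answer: -18420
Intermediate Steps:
o(O) = -4*O (o(O) = -4*(O + 0) = -4*O)
D(A) = -168 (D(A) = 8*(-4*10 + 19) = 8*(-40 + 19) = 8*(-21) = -168)
D(40) - 18252 = -168 - 18252 = -18420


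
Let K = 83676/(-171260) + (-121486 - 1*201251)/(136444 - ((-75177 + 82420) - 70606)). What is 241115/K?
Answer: -2062675340626075/17997747288 ≈ -1.1461e+5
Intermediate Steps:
K = -17997747288/8554736705 (K = 83676*(-1/171260) + (-121486 - 201251)/(136444 - (7243 - 70606)) = -20919/42815 - 322737/(136444 - 1*(-63363)) = -20919/42815 - 322737/(136444 + 63363) = -20919/42815 - 322737/199807 = -17997747288/8554736705 ≈ -2.1038)
241115/K = 241115/(-17997747288/8554736705) = 241115*(-8554736705/17997747288) = -2062675340626075/17997747288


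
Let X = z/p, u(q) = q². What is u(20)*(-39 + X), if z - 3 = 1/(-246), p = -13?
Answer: -25091800/1599 ≈ -15692.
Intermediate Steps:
z = 737/246 (z = 3 + 1/(-246) = 3 - 1/246 = 737/246 ≈ 2.9959)
X = -737/3198 (X = (737/246)/(-13) = (737/246)*(-1/13) = -737/3198 ≈ -0.23046)
u(20)*(-39 + X) = 20²*(-39 - 737/3198) = 400*(-125459/3198) = -25091800/1599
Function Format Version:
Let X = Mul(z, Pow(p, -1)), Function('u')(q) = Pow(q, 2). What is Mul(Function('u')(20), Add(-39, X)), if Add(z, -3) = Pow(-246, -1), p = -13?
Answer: Rational(-25091800, 1599) ≈ -15692.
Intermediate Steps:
z = Rational(737, 246) (z = Add(3, Pow(-246, -1)) = Add(3, Rational(-1, 246)) = Rational(737, 246) ≈ 2.9959)
X = Rational(-737, 3198) (X = Mul(Rational(737, 246), Pow(-13, -1)) = Mul(Rational(737, 246), Rational(-1, 13)) = Rational(-737, 3198) ≈ -0.23046)
Mul(Function('u')(20), Add(-39, X)) = Mul(Pow(20, 2), Add(-39, Rational(-737, 3198))) = Mul(400, Rational(-125459, 3198)) = Rational(-25091800, 1599)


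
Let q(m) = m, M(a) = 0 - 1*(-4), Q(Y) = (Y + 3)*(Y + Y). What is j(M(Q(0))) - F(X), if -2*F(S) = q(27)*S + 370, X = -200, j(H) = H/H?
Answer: -2514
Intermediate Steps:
Q(Y) = 2*Y*(3 + Y) (Q(Y) = (3 + Y)*(2*Y) = 2*Y*(3 + Y))
M(a) = 4 (M(a) = 0 + 4 = 4)
j(H) = 1
F(S) = -185 - 27*S/2 (F(S) = -(27*S + 370)/2 = -(370 + 27*S)/2 = -185 - 27*S/2)
j(M(Q(0))) - F(X) = 1 - (-185 - 27/2*(-200)) = 1 - (-185 + 2700) = 1 - 1*2515 = 1 - 2515 = -2514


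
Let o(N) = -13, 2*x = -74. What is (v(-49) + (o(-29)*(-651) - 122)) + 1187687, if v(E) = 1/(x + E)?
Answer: 102858407/86 ≈ 1.1960e+6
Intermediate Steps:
x = -37 (x = (½)*(-74) = -37)
v(E) = 1/(-37 + E)
(v(-49) + (o(-29)*(-651) - 122)) + 1187687 = (1/(-37 - 49) + (-13*(-651) - 122)) + 1187687 = (1/(-86) + (8463 - 122)) + 1187687 = (-1/86 + 8341) + 1187687 = 717325/86 + 1187687 = 102858407/86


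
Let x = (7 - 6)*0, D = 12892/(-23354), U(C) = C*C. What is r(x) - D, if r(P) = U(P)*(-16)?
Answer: 6446/11677 ≈ 0.55202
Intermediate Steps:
U(C) = C²
D = -6446/11677 (D = 12892*(-1/23354) = -6446/11677 ≈ -0.55202)
x = 0 (x = 1*0 = 0)
r(P) = -16*P² (r(P) = P²*(-16) = -16*P²)
r(x) - D = -16*0² - 1*(-6446/11677) = -16*0 + 6446/11677 = 0 + 6446/11677 = 6446/11677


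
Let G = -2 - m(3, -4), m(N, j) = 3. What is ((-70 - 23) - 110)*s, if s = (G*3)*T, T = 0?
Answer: 0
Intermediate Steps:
G = -5 (G = -2 - 1*3 = -2 - 3 = -5)
s = 0 (s = -5*3*0 = -15*0 = 0)
((-70 - 23) - 110)*s = ((-70 - 23) - 110)*0 = (-93 - 110)*0 = -203*0 = 0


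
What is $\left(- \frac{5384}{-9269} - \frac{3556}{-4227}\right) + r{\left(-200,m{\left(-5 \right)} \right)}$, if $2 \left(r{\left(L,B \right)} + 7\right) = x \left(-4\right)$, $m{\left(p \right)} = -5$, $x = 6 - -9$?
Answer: $- \frac{1393943599}{39180063} \approx -35.578$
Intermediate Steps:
$x = 15$ ($x = 6 + 9 = 15$)
$r{\left(L,B \right)} = -37$ ($r{\left(L,B \right)} = -7 + \frac{15 \left(-4\right)}{2} = -7 + \frac{1}{2} \left(-60\right) = -7 - 30 = -37$)
$\left(- \frac{5384}{-9269} - \frac{3556}{-4227}\right) + r{\left(-200,m{\left(-5 \right)} \right)} = \left(- \frac{5384}{-9269} - \frac{3556}{-4227}\right) - 37 = \left(\left(-5384\right) \left(- \frac{1}{9269}\right) - - \frac{3556}{4227}\right) - 37 = \left(\frac{5384}{9269} + \frac{3556}{4227}\right) - 37 = \frac{55718732}{39180063} - 37 = - \frac{1393943599}{39180063}$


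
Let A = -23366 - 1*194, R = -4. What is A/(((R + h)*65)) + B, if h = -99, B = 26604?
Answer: 35627468/1339 ≈ 26608.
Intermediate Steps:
A = -23560 (A = -23366 - 194 = -23560)
A/(((R + h)*65)) + B = -23560*1/(65*(-4 - 99)) + 26604 = -23560/((-103*65)) + 26604 = -23560/(-6695) + 26604 = -23560*(-1/6695) + 26604 = 4712/1339 + 26604 = 35627468/1339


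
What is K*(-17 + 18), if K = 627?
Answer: 627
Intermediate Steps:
K*(-17 + 18) = 627*(-17 + 18) = 627*1 = 627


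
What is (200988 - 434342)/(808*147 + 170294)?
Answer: -116677/144535 ≈ -0.80726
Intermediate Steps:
(200988 - 434342)/(808*147 + 170294) = -233354/(118776 + 170294) = -233354/289070 = -233354*1/289070 = -116677/144535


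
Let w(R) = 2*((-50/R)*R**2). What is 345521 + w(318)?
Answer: 313721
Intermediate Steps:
w(R) = -100*R (w(R) = 2*(-50*R) = -100*R)
345521 + w(318) = 345521 - 100*318 = 345521 - 31800 = 313721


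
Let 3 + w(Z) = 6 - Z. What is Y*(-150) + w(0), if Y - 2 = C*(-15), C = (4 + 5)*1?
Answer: 19953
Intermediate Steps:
C = 9 (C = 9*1 = 9)
Y = -133 (Y = 2 + 9*(-15) = 2 - 135 = -133)
w(Z) = 3 - Z (w(Z) = -3 + (6 - Z) = 3 - Z)
Y*(-150) + w(0) = -133*(-150) + (3 - 1*0) = 19950 + (3 + 0) = 19950 + 3 = 19953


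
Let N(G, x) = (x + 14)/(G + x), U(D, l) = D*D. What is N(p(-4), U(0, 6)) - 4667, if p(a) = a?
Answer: -9341/2 ≈ -4670.5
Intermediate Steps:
U(D, l) = D²
N(G, x) = (14 + x)/(G + x)
N(p(-4), U(0, 6)) - 4667 = (14 + 0²)/(-4 + 0²) - 4667 = (14 + 0)/(-4 + 0) - 4667 = 14/(-4) - 4667 = -¼*14 - 4667 = -7/2 - 4667 = -9341/2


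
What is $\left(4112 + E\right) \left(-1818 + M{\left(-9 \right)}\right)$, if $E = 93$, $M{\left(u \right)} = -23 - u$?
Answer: $-7703560$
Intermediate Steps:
$\left(4112 + E\right) \left(-1818 + M{\left(-9 \right)}\right) = \left(4112 + 93\right) \left(-1818 - 14\right) = 4205 \left(-1818 + \left(-23 + 9\right)\right) = 4205 \left(-1818 - 14\right) = 4205 \left(-1832\right) = -7703560$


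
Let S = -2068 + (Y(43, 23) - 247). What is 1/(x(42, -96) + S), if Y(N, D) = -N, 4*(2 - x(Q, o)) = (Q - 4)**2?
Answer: -1/2717 ≈ -0.00036805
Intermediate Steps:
x(Q, o) = 2 - (-4 + Q)**2/4 (x(Q, o) = 2 - (Q - 4)**2/4 = 2 - (-4 + Q)**2/4)
S = -2358 (S = -2068 + (-1*43 - 247) = -2068 + (-43 - 247) = -2068 - 290 = -2358)
1/(x(42, -96) + S) = 1/((2 - (-4 + 42)**2/4) - 2358) = 1/((2 - 1/4*38**2) - 2358) = 1/((2 - 1/4*1444) - 2358) = 1/((2 - 361) - 2358) = 1/(-359 - 2358) = 1/(-2717) = -1/2717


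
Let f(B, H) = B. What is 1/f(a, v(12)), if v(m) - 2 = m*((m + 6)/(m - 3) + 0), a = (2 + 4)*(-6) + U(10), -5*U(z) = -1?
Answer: -5/179 ≈ -0.027933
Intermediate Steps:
U(z) = 1/5 (U(z) = -1/5*(-1) = 1/5)
a = -179/5 (a = (2 + 4)*(-6) + 1/5 = 6*(-6) + 1/5 = -36 + 1/5 = -179/5 ≈ -35.800)
v(m) = 2 + m*(6 + m)/(-3 + m) (v(m) = 2 + m*((m + 6)/(m - 3) + 0) = 2 + m*((6 + m)/(-3 + m) + 0) = 2 + m*((6 + m)/(-3 + m)) = 2 + m*(6 + m)/(-3 + m))
1/f(a, v(12)) = 1/(-179/5) = -5/179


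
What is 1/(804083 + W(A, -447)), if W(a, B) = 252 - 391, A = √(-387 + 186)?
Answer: 1/803944 ≈ 1.2439e-6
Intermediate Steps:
A = I*√201 (A = √(-201) = I*√201 ≈ 14.177*I)
W(a, B) = -139
1/(804083 + W(A, -447)) = 1/(804083 - 139) = 1/803944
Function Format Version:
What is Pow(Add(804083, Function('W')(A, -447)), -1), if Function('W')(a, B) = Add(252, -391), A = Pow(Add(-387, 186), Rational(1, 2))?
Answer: Rational(1, 803944) ≈ 1.2439e-6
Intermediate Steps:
A = Mul(I, Pow(201, Rational(1, 2))) (A = Pow(-201, Rational(1, 2)) = Mul(I, Pow(201, Rational(1, 2))) ≈ Mul(14.177, I))
Function('W')(a, B) = -139
Pow(Add(804083, Function('W')(A, -447)), -1) = Pow(Add(804083, -139), -1) = Pow(803944, -1) = Rational(1, 803944)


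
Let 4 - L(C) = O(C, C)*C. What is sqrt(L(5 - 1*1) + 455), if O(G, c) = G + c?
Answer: sqrt(427) ≈ 20.664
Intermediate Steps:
L(C) = 4 - 2*C**2 (L(C) = 4 - (C + C)*C = 4 - 2*C*C = 4 - 2*C**2)
sqrt(L(5 - 1*1) + 455) = sqrt((4 - 2*(5 - 1*1)**2) + 455) = sqrt((4 - 2*(5 - 1)**2) + 455) = sqrt((4 - 2*4**2) + 455) = sqrt((4 - 2*16) + 455) = sqrt((4 - 32) + 455) = sqrt(-28 + 455) = sqrt(427)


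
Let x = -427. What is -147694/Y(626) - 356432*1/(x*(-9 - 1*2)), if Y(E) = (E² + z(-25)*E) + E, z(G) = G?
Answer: -1377712559/18061978 ≈ -76.277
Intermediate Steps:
Y(E) = E² - 24*E (Y(E) = (E² - 25*E) + E = E² - 24*E)
-147694/Y(626) - 356432*1/(x*(-9 - 1*2)) = -147694*1/(626*(-24 + 626)) - 356432*(-1/(427*(-9 - 1*2))) = -147694/(626*602) - 356432*(-1/(427*(-9 - 2))) = -147694/376852 - 356432/((-11*(-427))) = -147694*1/376852 - 356432/4697 = -73847/188426 - 356432*1/4697 = -73847/188426 - 356432/4697 = -1377712559/18061978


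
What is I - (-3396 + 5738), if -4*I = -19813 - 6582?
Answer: 17027/4 ≈ 4256.8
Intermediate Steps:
I = 26395/4 (I = -(-19813 - 6582)/4 = -¼*(-26395) = 26395/4 ≈ 6598.8)
I - (-3396 + 5738) = 26395/4 - (-3396 + 5738) = 26395/4 - 1*2342 = 26395/4 - 2342 = 17027/4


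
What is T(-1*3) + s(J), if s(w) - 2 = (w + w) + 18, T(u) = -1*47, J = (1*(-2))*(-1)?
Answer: -23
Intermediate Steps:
J = 2 (J = -2*(-1) = 2)
T(u) = -47
s(w) = 20 + 2*w (s(w) = 2 + ((w + w) + 18) = 2 + (2*w + 18) = 2 + (18 + 2*w) = 20 + 2*w)
T(-1*3) + s(J) = -47 + (20 + 2*2) = -47 + (20 + 4) = -47 + 24 = -23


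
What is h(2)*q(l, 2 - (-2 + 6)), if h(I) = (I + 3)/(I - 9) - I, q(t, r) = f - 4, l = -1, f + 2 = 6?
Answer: 0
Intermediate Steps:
f = 4 (f = -2 + 6 = 4)
q(t, r) = 0 (q(t, r) = 4 - 4 = 0)
h(I) = -I + (3 + I)/(-9 + I) (h(I) = (3 + I)/(-9 + I) - I = -I + (3 + I)/(-9 + I))
h(2)*q(l, 2 - (-2 + 6)) = ((3 - 1*2**2 + 10*2)/(-9 + 2))*0 = ((3 - 1*4 + 20)/(-7))*0 = -(3 - 4 + 20)/7*0 = -1/7*19*0 = -19/7*0 = 0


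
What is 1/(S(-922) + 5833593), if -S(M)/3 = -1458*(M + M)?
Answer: -1/2232063 ≈ -4.4802e-7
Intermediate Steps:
S(M) = 8748*M (S(M) = -(-4374)*(M + M) = -(-4374)*2*M = -(-8748)*M = 8748*M)
1/(S(-922) + 5833593) = 1/(8748*(-922) + 5833593) = 1/(-8065656 + 5833593) = 1/(-2232063) = -1/2232063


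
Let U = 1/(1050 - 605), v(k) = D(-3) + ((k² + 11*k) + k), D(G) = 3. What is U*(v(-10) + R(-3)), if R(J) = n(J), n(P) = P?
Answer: -4/89 ≈ -0.044944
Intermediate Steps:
R(J) = J
v(k) = 3 + k² + 12*k (v(k) = 3 + ((k² + 11*k) + k) = 3 + (k² + 12*k) = 3 + k² + 12*k)
U = 1/445 ≈ 0.0022472
U*(v(-10) + R(-3)) = ((3 + (-10)² + 12*(-10)) - 3)/445 = ((3 + 100 - 120) - 3)/445 = (-17 - 3)/445 = (1/445)*(-20) = -4/89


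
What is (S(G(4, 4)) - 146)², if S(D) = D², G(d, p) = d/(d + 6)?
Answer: 13293316/625 ≈ 21269.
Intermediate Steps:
G(d, p) = d/(6 + d)
(S(G(4, 4)) - 146)² = ((4/(6 + 4))² - 146)² = ((4/10)² - 146)² = ((4*(⅒))² - 146)² = ((⅖)² - 146)² = (4/25 - 146)² = (-3646/25)² = 13293316/625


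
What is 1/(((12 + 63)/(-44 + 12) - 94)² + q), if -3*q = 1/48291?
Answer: 148349952/1377001783073 ≈ 0.00010773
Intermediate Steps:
q = -1/144873 (q = -⅓/48291 = -⅓*1/48291 = -1/144873 ≈ -6.9026e-6)
1/(((12 + 63)/(-44 + 12) - 94)² + q) = 1/(((12 + 63)/(-44 + 12) - 94)² - 1/144873) = 1/((75/(-32) - 94)² - 1/144873) = 1/((75*(-1/32) - 94)² - 1/144873) = 1/((-75/32 - 94)² - 1/144873) = 1/((-3083/32)² - 1/144873) = 1/(9504889/1024 - 1/144873) = 1/(1377001783073/148349952) = 148349952/1377001783073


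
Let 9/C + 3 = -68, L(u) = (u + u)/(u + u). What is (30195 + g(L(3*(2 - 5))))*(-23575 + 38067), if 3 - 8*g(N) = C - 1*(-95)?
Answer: 62113570651/142 ≈ 4.3742e+8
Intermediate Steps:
L(u) = 1 (L(u) = (2*u)/((2*u)) = (2*u)*(1/(2*u)) = 1)
C = -9/71 (C = 9/(-3 - 68) = 9/(-71) = 9*(-1/71) = -9/71 ≈ -0.12676)
g(N) = -6523/568 (g(N) = 3/8 - (-9/71 - 1*(-95))/8 = 3/8 - (-9/71 + 95)/8 = 3/8 - 1/8*6736/71 = 3/8 - 842/71 = -6523/568)
(30195 + g(L(3*(2 - 5))))*(-23575 + 38067) = (30195 - 6523/568)*(-23575 + 38067) = (17144237/568)*14492 = 62113570651/142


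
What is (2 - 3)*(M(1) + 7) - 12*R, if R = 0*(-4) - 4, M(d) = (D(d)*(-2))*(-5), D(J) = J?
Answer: 31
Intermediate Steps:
M(d) = 10*d (M(d) = (d*(-2))*(-5) = -2*d*(-5) = 10*d)
R = -4 (R = 0 - 4 = -4)
(2 - 3)*(M(1) + 7) - 12*R = (2 - 3)*(10*1 + 7) - 12*(-4) = -(10 + 7) + 48 = -1*17 + 48 = -17 + 48 = 31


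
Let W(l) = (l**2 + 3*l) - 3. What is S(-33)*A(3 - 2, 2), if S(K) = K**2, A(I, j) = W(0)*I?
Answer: -3267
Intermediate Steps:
W(l) = -3 + l**2 + 3*l
A(I, j) = -3*I (A(I, j) = (-3 + 0**2 + 3*0)*I = (-3 + 0 + 0)*I = -3*I)
S(-33)*A(3 - 2, 2) = (-33)**2*(-3*(3 - 2)) = 1089*(-3*1) = 1089*(-3) = -3267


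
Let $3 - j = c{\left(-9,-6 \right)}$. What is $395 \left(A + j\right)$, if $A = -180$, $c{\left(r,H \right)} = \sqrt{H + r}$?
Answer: $-69915 - 395 i \sqrt{15} \approx -69915.0 - 1529.8 i$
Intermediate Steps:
$j = 3 - i \sqrt{15}$ ($j = 3 - \sqrt{-6 - 9} = 3 - \sqrt{-15} = 3 - i \sqrt{15} \approx 3.0 - 3.873 i$)
$395 \left(A + j\right) = 395 \left(-180 + \left(3 - i \sqrt{15}\right)\right) = 395 \left(-177 - i \sqrt{15}\right) = -69915 - 395 i \sqrt{15}$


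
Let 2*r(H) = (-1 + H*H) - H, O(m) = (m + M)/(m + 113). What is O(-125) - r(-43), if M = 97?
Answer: -5659/6 ≈ -943.17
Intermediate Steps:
O(m) = (97 + m)/(113 + m) (O(m) = (m + 97)/(m + 113) = (97 + m)/(113 + m))
r(H) = -1/2 + H**2/2 - H/2 (r(H) = ((-1 + H*H) - H)/2 = ((-1 + H**2) - H)/2 = (-1 + H**2 - H)/2 = -1/2 + H**2/2 - H/2)
O(-125) - r(-43) = (97 - 125)/(113 - 125) - (-1/2 + (1/2)*(-43)**2 - 1/2*(-43)) = -28/(-12) - (-1/2 + (1/2)*1849 + 43/2) = -1/12*(-28) - (-1/2 + 1849/2 + 43/2) = 7/3 - 1*1891/2 = 7/3 - 1891/2 = -5659/6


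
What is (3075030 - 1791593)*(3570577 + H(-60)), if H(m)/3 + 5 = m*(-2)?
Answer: 4583053418914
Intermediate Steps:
H(m) = -15 - 6*m (H(m) = -15 + 3*(m*(-2)) = -15 + 3*(-2*m) = -15 - 6*m)
(3075030 - 1791593)*(3570577 + H(-60)) = (3075030 - 1791593)*(3570577 + (-15 - 6*(-60))) = 1283437*(3570577 + (-15 + 360)) = 1283437*(3570577 + 345) = 1283437*3570922 = 4583053418914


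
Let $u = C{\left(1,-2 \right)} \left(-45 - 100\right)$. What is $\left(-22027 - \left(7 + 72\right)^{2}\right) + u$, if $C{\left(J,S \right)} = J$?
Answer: $-28413$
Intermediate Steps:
$u = -145$ ($u = 1 \left(-45 - 100\right) = 1 \left(-145\right) = -145$)
$\left(-22027 - \left(7 + 72\right)^{2}\right) + u = \left(-22027 - \left(7 + 72\right)^{2}\right) - 145 = \left(-22027 - 79^{2}\right) - 145 = \left(-22027 - 6241\right) - 145 = -28268 - 145 = -28413$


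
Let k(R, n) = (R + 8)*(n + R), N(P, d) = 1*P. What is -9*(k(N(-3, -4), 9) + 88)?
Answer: -1062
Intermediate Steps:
N(P, d) = P
k(R, n) = (8 + R)*(R + n)
-9*(k(N(-3, -4), 9) + 88) = -9*(((-3)² + 8*(-3) + 8*9 - 3*9) + 88) = -9*((9 - 24 + 72 - 27) + 88) = -9*(30 + 88) = -9*118 = -1062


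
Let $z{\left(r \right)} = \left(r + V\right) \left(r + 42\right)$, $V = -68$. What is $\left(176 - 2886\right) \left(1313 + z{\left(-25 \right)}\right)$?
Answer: $726280$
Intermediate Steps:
$z{\left(r \right)} = \left(-68 + r\right) \left(42 + r\right)$ ($z{\left(r \right)} = \left(r - 68\right) \left(r + 42\right) = \left(-68 + r\right) \left(42 + r\right)$)
$\left(176 - 2886\right) \left(1313 + z{\left(-25 \right)}\right) = \left(176 - 2886\right) \left(1313 - \left(2206 - 625\right)\right) = - 2710 \left(1313 + \left(-2856 + 625 + 650\right)\right) = - 2710 \left(1313 - 1581\right) = \left(-2710\right) \left(-268\right) = 726280$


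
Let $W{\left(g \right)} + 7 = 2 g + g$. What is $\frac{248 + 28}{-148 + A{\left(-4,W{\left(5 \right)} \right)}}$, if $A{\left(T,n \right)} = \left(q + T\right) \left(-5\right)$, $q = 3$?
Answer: $- \frac{276}{143} \approx -1.9301$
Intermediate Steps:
$W{\left(g \right)} = -7 + 3 g$ ($W{\left(g \right)} = -7 + \left(2 g + g\right) = -7 + 3 g$)
$A{\left(T,n \right)} = -15 - 5 T$ ($A{\left(T,n \right)} = \left(3 + T\right) \left(-5\right) = -15 - 5 T$)
$\frac{248 + 28}{-148 + A{\left(-4,W{\left(5 \right)} \right)}} = \frac{248 + 28}{-148 - -5} = \frac{276}{-148 + \left(-15 + 20\right)} = \frac{276}{-148 + 5} = \frac{276}{-143} = 276 \left(- \frac{1}{143}\right) = - \frac{276}{143}$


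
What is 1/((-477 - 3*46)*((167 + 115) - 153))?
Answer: -1/79335 ≈ -1.2605e-5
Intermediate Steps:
1/((-477 - 3*46)*((167 + 115) - 153)) = 1/((-477 - 138)*(282 - 153)) = 1/(-615*129) = 1/(-79335) = -1/79335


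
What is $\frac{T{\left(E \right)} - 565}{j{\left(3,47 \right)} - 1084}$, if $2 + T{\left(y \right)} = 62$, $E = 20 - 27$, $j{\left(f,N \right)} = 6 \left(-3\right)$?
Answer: $\frac{505}{1102} \approx 0.45826$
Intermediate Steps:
$j{\left(f,N \right)} = -18$
$E = -7$ ($E = 20 - 27 = -7$)
$T{\left(y \right)} = 60$ ($T{\left(y \right)} = -2 + 62 = 60$)
$\frac{T{\left(E \right)} - 565}{j{\left(3,47 \right)} - 1084} = \frac{60 - 565}{-18 - 1084} = - \frac{505}{-1102} = \left(-505\right) \left(- \frac{1}{1102}\right) = \frac{505}{1102}$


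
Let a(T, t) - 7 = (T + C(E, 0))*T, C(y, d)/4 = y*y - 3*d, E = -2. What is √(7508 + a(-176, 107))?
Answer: 5*√1427 ≈ 188.88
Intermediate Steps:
C(y, d) = -12*d + 4*y² (C(y, d) = 4*(y*y - 3*d) = 4*(y² - 3*d) = -12*d + 4*y²)
a(T, t) = 7 + T*(16 + T) (a(T, t) = 7 + (T + (-12*0 + 4*(-2)²))*T = 7 + (T + (0 + 4*4))*T = 7 + (T + (0 + 16))*T = 7 + (T + 16)*T = 7 + (16 + T)*T = 7 + T*(16 + T))
√(7508 + a(-176, 107)) = √(7508 + (7 + (-176)² + 16*(-176))) = √(7508 + (7 + 30976 - 2816)) = √(7508 + 28167) = √35675 = 5*√1427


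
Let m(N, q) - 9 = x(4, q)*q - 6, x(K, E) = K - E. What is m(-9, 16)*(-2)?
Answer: 378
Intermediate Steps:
m(N, q) = 3 + q*(4 - q) (m(N, q) = 9 + ((4 - q)*q - 6) = 9 + (q*(4 - q) - 6) = 9 + (-6 + q*(4 - q)) = 3 + q*(4 - q))
m(-9, 16)*(-2) = (3 - 1*16*(-4 + 16))*(-2) = (3 - 1*16*12)*(-2) = (3 - 192)*(-2) = -189*(-2) = 378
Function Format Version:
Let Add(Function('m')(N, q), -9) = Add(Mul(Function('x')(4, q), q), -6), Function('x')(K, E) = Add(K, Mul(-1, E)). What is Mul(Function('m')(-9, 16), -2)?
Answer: 378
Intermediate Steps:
Function('m')(N, q) = Add(3, Mul(q, Add(4, Mul(-1, q)))) (Function('m')(N, q) = Add(9, Add(Mul(Add(4, Mul(-1, q)), q), -6)) = Add(9, Add(Mul(q, Add(4, Mul(-1, q))), -6)) = Add(9, Add(-6, Mul(q, Add(4, Mul(-1, q))))) = Add(3, Mul(q, Add(4, Mul(-1, q)))))
Mul(Function('m')(-9, 16), -2) = Mul(Add(3, Mul(-1, 16, Add(-4, 16))), -2) = Mul(Add(3, Mul(-1, 16, 12)), -2) = Mul(Add(3, -192), -2) = Mul(-189, -2) = 378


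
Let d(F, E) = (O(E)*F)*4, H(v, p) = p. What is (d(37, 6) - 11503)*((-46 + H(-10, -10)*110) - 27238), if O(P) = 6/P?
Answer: 322300320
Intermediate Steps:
d(F, E) = 24*F/E (d(F, E) = ((6/E)*F)*4 = (6*F/E)*4 = 24*F/E)
(d(37, 6) - 11503)*((-46 + H(-10, -10)*110) - 27238) = (24*37/6 - 11503)*((-46 - 10*110) - 27238) = (24*37*(⅙) - 11503)*((-46 - 1100) - 27238) = (148 - 11503)*(-1146 - 27238) = -11355*(-28384) = 322300320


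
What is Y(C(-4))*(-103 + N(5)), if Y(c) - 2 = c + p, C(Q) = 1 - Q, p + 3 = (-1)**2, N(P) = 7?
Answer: -480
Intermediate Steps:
p = -2 (p = -3 + (-1)**2 = -3 + 1 = -2)
Y(c) = c (Y(c) = 2 + (c - 2) = 2 + (-2 + c) = c)
Y(C(-4))*(-103 + N(5)) = (1 - 1*(-4))*(-103 + 7) = (1 + 4)*(-96) = 5*(-96) = -480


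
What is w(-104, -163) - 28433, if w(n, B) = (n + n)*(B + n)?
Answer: 27103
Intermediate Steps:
w(n, B) = 2*n*(B + n) (w(n, B) = (2*n)*(B + n) = 2*n*(B + n))
w(-104, -163) - 28433 = 2*(-104)*(-163 - 104) - 28433 = 2*(-104)*(-267) - 28433 = 55536 - 28433 = 27103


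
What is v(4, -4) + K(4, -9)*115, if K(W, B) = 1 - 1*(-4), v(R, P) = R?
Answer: 579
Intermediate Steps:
K(W, B) = 5 (K(W, B) = 1 + 4 = 5)
v(4, -4) + K(4, -9)*115 = 4 + 5*115 = 4 + 575 = 579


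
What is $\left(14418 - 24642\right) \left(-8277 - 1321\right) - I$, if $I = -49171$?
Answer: $98179123$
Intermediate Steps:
$\left(14418 - 24642\right) \left(-8277 - 1321\right) - I = \left(14418 - 24642\right) \left(-8277 - 1321\right) - -49171 = \left(-10224\right) \left(-9598\right) + 49171 = 98129952 + 49171 = 98179123$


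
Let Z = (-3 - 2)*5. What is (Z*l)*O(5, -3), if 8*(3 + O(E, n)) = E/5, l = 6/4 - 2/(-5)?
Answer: 2185/16 ≈ 136.56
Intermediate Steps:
l = 19/10 (l = 6*(¼) - 2*(-⅕) = 3/2 + ⅖ = 19/10 ≈ 1.9000)
Z = -25 (Z = -5*5 = -25)
O(E, n) = -3 + E/40 (O(E, n) = -3 + (E/5)/8 = -3 + E/40)
(Z*l)*O(5, -3) = (-25*19/10)*(-3 + (1/40)*5) = -95*(-3 + ⅛)/2 = -95/2*(-23/8) = 2185/16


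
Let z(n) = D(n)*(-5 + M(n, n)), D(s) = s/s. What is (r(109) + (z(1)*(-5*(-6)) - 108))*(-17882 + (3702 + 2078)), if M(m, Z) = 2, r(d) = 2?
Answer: 2371992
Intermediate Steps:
D(s) = 1
z(n) = -3 (z(n) = 1*(-5 + 2) = 1*(-3) = -3)
(r(109) + (z(1)*(-5*(-6)) - 108))*(-17882 + (3702 + 2078)) = (2 + (-(-15)*(-6) - 108))*(-17882 + (3702 + 2078)) = (2 + (-3*30 - 108))*(-17882 + 5780) = (2 + (-90 - 108))*(-12102) = (2 - 198)*(-12102) = -196*(-12102) = 2371992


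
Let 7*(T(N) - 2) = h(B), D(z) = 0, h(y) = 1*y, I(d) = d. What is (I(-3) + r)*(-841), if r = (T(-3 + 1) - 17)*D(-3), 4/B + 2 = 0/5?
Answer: 2523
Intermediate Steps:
B = -2 (B = 4/(-2 + 0/5) = 4/(-2 + 0*(⅕)) = 4/(-2 + 0) = 4/(-2) = 4*(-½) = -2)
h(y) = y
T(N) = 12/7 (T(N) = 2 + (⅐)*(-2) = 2 - 2/7 = 12/7)
r = 0 (r = (12/7 - 17)*0 = -107/7*0 = 0)
(I(-3) + r)*(-841) = (-3 + 0)*(-841) = -3*(-841) = 2523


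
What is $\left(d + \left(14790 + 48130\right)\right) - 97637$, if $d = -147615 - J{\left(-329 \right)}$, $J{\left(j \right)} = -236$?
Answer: $-182096$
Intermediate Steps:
$d = -147379$ ($d = -147615 - -236 = -147615 + 236 = -147379$)
$\left(d + \left(14790 + 48130\right)\right) - 97637 = \left(-147379 + \left(14790 + 48130\right)\right) - 97637 = \left(-147379 + 62920\right) - 97637 = -84459 - 97637 = -182096$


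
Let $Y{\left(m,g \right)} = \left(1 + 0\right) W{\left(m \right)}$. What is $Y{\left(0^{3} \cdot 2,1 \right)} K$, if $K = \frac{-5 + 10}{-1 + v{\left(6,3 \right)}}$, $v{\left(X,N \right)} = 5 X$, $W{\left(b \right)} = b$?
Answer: $0$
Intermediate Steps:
$K = \frac{5}{29}$ ($K = \frac{-5 + 10}{-1 + 5 \cdot 6} = \frac{5}{-1 + 30} = \frac{5}{29} \approx 0.17241$)
$Y{\left(m,g \right)} = m$ ($Y{\left(m,g \right)} = \left(1 + 0\right) m = 1 m = m$)
$Y{\left(0^{3} \cdot 2,1 \right)} K = 0^{3} \cdot 2 \cdot \frac{5}{29} = 0 \cdot 2 \cdot \frac{5}{29} = 0 \cdot \frac{5}{29} = 0$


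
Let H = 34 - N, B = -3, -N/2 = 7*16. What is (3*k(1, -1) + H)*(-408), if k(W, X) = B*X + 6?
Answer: -116280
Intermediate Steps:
N = -224 (N = -14*16 = -2*112 = -224)
k(W, X) = 6 - 3*X (k(W, X) = -3*X + 6 = 6 - 3*X)
H = 258 (H = 34 - 1*(-224) = 34 + 224 = 258)
(3*k(1, -1) + H)*(-408) = (3*(6 - 3*(-1)) + 258)*(-408) = (3*(6 + 3) + 258)*(-408) = (3*9 + 258)*(-408) = (27 + 258)*(-408) = 285*(-408) = -116280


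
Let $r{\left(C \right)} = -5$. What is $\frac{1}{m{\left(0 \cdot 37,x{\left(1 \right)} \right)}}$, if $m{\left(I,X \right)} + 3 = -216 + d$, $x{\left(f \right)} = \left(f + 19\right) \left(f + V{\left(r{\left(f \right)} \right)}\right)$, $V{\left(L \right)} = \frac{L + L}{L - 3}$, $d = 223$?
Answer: $\frac{1}{4} \approx 0.25$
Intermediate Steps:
$V{\left(L \right)} = \frac{2 L}{-3 + L}$
$x{\left(f \right)} = \left(19 + f\right) \left(\frac{5}{4} + f\right)$ ($x{\left(f \right)} = \left(f + 19\right) \left(f + 2 \left(-5\right) \frac{1}{-3 - 5}\right) = \left(19 + f\right) \left(f + 2 \left(-5\right) \frac{1}{-8}\right) = \left(19 + f\right) \left(f + 2 \left(-5\right) \left(- \frac{1}{8}\right)\right) = \left(19 + f\right) \left(f + \frac{5}{4}\right) = \left(19 + f\right) \left(\frac{5}{4} + f\right)$)
$m{\left(I,X \right)} = 4$ ($m{\left(I,X \right)} = -3 + \left(-216 + 223\right) = -3 + 7 = 4$)
$\frac{1}{m{\left(0 \cdot 37,x{\left(1 \right)} \right)}} = \frac{1}{4}$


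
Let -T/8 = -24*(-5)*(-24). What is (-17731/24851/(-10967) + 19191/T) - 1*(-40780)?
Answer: 85358942392016929/2093114242560 ≈ 40781.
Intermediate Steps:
T = 23040 (T = -8*(-24*(-5))*(-24) = -960*(-24) = -8*(-2880) = 23040)
(-17731/24851/(-10967) + 19191/T) - 1*(-40780) = (-17731/24851/(-10967) + 19191/23040) - 1*(-40780) = (-17731*1/24851*(-1/10967) + 19191*(1/23040)) + 40780 = (-17731/24851*(-1/10967) + 6397/7680) + 40780 = (17731/272540917 + 6397/7680) + 40780 = 1743580420129/2093114242560 + 40780 = 85358942392016929/2093114242560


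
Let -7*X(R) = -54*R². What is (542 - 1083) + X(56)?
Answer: 23651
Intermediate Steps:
X(R) = 54*R²/7 (X(R) = -(-54)*R²/7 = 54*R²/7)
(542 - 1083) + X(56) = (542 - 1083) + (54/7)*56² = -541 + (54/7)*3136 = -541 + 24192 = 23651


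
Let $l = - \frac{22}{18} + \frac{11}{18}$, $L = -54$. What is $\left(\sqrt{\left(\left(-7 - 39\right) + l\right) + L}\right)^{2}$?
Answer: $- \frac{1811}{18} \approx -100.61$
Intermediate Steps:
$l = - \frac{11}{18}$ ($l = \left(-22\right) \frac{1}{18} + 11 \cdot \frac{1}{18} = - \frac{11}{9} + \frac{11}{18} = - \frac{11}{18} \approx -0.61111$)
$\left(\sqrt{\left(\left(-7 - 39\right) + l\right) + L}\right)^{2} = \left(\sqrt{\left(\left(-7 - 39\right) - \frac{11}{18}\right) - 54}\right)^{2} = \left(\sqrt{\left(-46 - \frac{11}{18}\right) - 54}\right)^{2} = \left(\sqrt{- \frac{839}{18} - 54}\right)^{2} = \left(\sqrt{- \frac{1811}{18}}\right)^{2} = \left(\frac{i \sqrt{3622}}{6}\right)^{2} = - \frac{1811}{18}$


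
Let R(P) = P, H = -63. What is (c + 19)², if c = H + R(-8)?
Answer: 2704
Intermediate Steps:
c = -71 (c = -63 - 8 = -71)
(c + 19)² = (-71 + 19)² = (-52)² = 2704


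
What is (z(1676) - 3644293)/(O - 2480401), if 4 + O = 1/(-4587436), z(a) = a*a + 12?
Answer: 1277302742660/3792899730527 ≈ 0.33676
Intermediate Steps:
z(a) = 12 + a² (z(a) = a² + 12 = 12 + a²)
O = -18349745/4587436 (O = -4 + 1/(-4587436) = -4 - 1/4587436 = -18349745/4587436 ≈ -4.0000)
(z(1676) - 3644293)/(O - 2480401) = ((12 + 1676²) - 3644293)/(-18349745/4587436 - 2480401) = ((12 + 2808976) - 3644293)/(-11378699191581/4587436) = (2808988 - 3644293)*(-4587436/11378699191581) = -835305*(-4587436/11378699191581) = 1277302742660/3792899730527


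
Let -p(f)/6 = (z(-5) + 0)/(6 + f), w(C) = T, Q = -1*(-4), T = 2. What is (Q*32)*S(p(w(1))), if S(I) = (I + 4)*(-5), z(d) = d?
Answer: -4960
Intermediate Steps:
Q = 4
w(C) = 2
p(f) = 30/(6 + f) (p(f) = -6*(-5 + 0)/(6 + f) = -(-30)/(6 + f) = 30/(6 + f))
S(I) = -20 - 5*I (S(I) = (4 + I)*(-5) = -20 - 5*I)
(Q*32)*S(p(w(1))) = (4*32)*(-20 - 150/(6 + 2)) = 128*(-20 - 150/8) = 128*(-20 - 5*15/4) = 128*(-20 - 75/4) = 128*(-155/4) = -4960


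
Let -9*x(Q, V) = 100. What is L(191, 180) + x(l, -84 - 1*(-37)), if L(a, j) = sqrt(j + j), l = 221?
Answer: -100/9 + 6*sqrt(10) ≈ 7.8626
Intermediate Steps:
x(Q, V) = -100/9 (x(Q, V) = -1/9*100 = -100/9)
L(a, j) = sqrt(2)*sqrt(j) (L(a, j) = sqrt(2*j) = sqrt(2)*sqrt(j))
L(191, 180) + x(l, -84 - 1*(-37)) = sqrt(2)*sqrt(180) - 100/9 = sqrt(2)*(6*sqrt(5)) - 100/9 = 6*sqrt(10) - 100/9 = -100/9 + 6*sqrt(10)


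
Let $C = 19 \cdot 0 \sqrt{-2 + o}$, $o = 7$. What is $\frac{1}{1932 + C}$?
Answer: $\frac{1}{1932} \approx 0.0005176$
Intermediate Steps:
$C = 0$ ($C = 19 \cdot 0 \sqrt{-2 + 7} = 0 \sqrt{5} = 0$)
$\frac{1}{1932 + C} = \frac{1}{1932 + 0} = \frac{1}{1932}$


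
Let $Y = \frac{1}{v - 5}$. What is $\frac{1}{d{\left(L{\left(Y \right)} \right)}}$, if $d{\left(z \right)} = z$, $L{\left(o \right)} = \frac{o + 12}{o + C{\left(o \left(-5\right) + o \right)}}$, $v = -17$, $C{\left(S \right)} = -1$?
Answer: $- \frac{23}{263} \approx -0.087452$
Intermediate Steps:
$Y = - \frac{1}{22}$ ($Y = \frac{1}{-17 - 5} = \frac{1}{-22} = - \frac{1}{22} \approx -0.045455$)
$L{\left(o \right)} = \frac{12 + o}{-1 + o}$ ($L{\left(o \right)} = \frac{o + 12}{o - 1} = \frac{12 + o}{-1 + o}$)
$\frac{1}{d{\left(L{\left(Y \right)} \right)}} = \frac{1}{\frac{1}{-1 - \frac{1}{22}} \left(12 - \frac{1}{22}\right)} = \frac{1}{\frac{1}{- \frac{23}{22}} \cdot \frac{263}{22}} = \frac{1}{\left(- \frac{22}{23}\right) \frac{263}{22}} = \frac{1}{- \frac{263}{23}} = - \frac{23}{263}$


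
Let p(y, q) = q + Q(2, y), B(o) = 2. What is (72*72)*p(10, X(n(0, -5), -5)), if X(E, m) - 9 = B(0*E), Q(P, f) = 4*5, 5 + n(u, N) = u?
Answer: 160704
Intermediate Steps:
n(u, N) = -5 + u
Q(P, f) = 20
X(E, m) = 11 (X(E, m) = 9 + 2 = 11)
p(y, q) = 20 + q (p(y, q) = q + 20 = 20 + q)
(72*72)*p(10, X(n(0, -5), -5)) = (72*72)*(20 + 11) = 5184*31 = 160704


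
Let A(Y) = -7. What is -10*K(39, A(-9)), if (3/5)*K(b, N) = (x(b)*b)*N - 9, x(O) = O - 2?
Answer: 168500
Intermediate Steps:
x(O) = -2 + O
K(b, N) = -15 + 5*N*b*(-2 + b)/3 (K(b, N) = 5*(((-2 + b)*b)*N - 9)/3 = 5*((b*(-2 + b))*N - 9)/3 = 5*(N*b*(-2 + b) - 9)/3 = 5*(-9 + N*b*(-2 + b))/3 = -15 + 5*N*b*(-2 + b)/3)
-10*K(39, A(-9)) = -10*(-15 + (5/3)*(-7)*39*(-2 + 39)) = -10*(-15 + (5/3)*(-7)*39*37) = -10*(-15 - 16835) = -10*(-16850) = 168500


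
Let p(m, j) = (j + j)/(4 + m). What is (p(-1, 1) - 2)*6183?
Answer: -8244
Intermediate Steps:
p(m, j) = 2*j/(4 + m) (p(m, j) = (2*j)/(4 + m) = 2*j/(4 + m))
(p(-1, 1) - 2)*6183 = (2*1/(4 - 1) - 2)*6183 = (2*1/3 - 2)*6183 = (2*1*(⅓) - 2)*6183 = (⅔ - 2)*6183 = -4/3*6183 = -8244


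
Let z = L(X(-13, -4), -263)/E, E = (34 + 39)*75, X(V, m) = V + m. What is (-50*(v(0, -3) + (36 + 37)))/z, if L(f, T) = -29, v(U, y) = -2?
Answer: 19436250/29 ≈ 6.7022e+5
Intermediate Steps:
E = 5475 (E = 73*75 = 5475)
z = -29/5475 ≈ -0.0052968
(-50*(v(0, -3) + (36 + 37)))/z = (-50*(-2 + (36 + 37)))/(-29/5475) = -50*(-2 + 73)*(-5475/29) = -50*71*(-5475/29) = -3550*(-5475/29) = 19436250/29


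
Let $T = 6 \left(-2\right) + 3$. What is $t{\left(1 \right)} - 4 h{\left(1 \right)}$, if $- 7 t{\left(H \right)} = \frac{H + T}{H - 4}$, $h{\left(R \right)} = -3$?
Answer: $\frac{244}{21} \approx 11.619$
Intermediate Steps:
$T = -9$ ($T = -12 + 3 = -9$)
$t{\left(H \right)} = - \frac{-9 + H}{7 \left(-4 + H\right)}$ ($t{\left(H \right)} = - \frac{\left(H - 9\right) \frac{1}{H - 4}}{7} = - \frac{\left(-9 + H\right) \frac{1}{-4 + H}}{7} = - \frac{\frac{1}{-4 + H} \left(-9 + H\right)}{7} = - \frac{-9 + H}{7 \left(-4 + H\right)}$)
$t{\left(1 \right)} - 4 h{\left(1 \right)} = \frac{9 - 1}{7 \left(-4 + 1\right)} - -12 = \frac{9 - 1}{7 \left(-3\right)} + 12 = \frac{1}{7} \left(- \frac{1}{3}\right) 8 + 12 = - \frac{8}{21} + 12 = \frac{244}{21}$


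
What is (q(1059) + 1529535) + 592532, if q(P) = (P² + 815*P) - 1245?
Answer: 4105388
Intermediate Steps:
q(P) = -1245 + P² + 815*P
(q(1059) + 1529535) + 592532 = ((-1245 + 1059² + 815*1059) + 1529535) + 592532 = ((-1245 + 1121481 + 863085) + 1529535) + 592532 = (1983321 + 1529535) + 592532 = 3512856 + 592532 = 4105388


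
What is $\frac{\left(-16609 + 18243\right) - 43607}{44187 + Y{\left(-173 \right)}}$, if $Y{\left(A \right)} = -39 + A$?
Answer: $- \frac{41973}{43975} \approx -0.95447$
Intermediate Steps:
$\frac{\left(-16609 + 18243\right) - 43607}{44187 + Y{\left(-173 \right)}} = \frac{\left(-16609 + 18243\right) - 43607}{44187 - 212} = \frac{1634 - 43607}{44187 - 212} = - \frac{41973}{43975}$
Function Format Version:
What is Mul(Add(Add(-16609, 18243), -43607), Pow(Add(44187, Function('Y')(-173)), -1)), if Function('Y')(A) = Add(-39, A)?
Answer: Rational(-41973, 43975) ≈ -0.95447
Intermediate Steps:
Mul(Add(Add(-16609, 18243), -43607), Pow(Add(44187, Function('Y')(-173)), -1)) = Mul(Add(Add(-16609, 18243), -43607), Pow(Add(44187, Add(-39, -173)), -1)) = Mul(Add(1634, -43607), Pow(Add(44187, -212), -1)) = Mul(-41973, Pow(43975, -1)) = Mul(-41973, Rational(1, 43975)) = Rational(-41973, 43975)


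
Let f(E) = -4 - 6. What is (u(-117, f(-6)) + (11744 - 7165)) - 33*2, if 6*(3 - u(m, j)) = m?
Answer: 9071/2 ≈ 4535.5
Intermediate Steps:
f(E) = -10
u(m, j) = 3 - m/6
(u(-117, f(-6)) + (11744 - 7165)) - 33*2 = ((3 - 1/6*(-117)) + (11744 - 7165)) - 33*2 = ((3 + 39/2) + 4579) - 66 = (45/2 + 4579) - 66 = 9203/2 - 66 = 9071/2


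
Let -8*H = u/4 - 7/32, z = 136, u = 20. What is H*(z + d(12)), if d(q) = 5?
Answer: -21573/256 ≈ -84.270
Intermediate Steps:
H = -153/256 (H = -(20/4 - 7/32)/8 = -(20*(¼) - 7*1/32)/8 = -(5 - 7/32)/8 = -⅛*153/32 = -153/256 ≈ -0.59766)
H*(z + d(12)) = -153*(136 + 5)/256 = -153/256*141 = -21573/256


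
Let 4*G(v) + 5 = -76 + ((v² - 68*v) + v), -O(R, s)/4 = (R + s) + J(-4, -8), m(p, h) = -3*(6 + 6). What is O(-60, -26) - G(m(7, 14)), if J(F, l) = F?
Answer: -2187/4 ≈ -546.75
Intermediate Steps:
m(p, h) = -36 (m(p, h) = -3*12 = -36)
O(R, s) = 16 - 4*R - 4*s (O(R, s) = -4*((R + s) - 4) = -4*(-4 + R + s) = 16 - 4*R - 4*s)
G(v) = -81/4 - 67*v/4 + v²/4 (G(v) = -5/4 + (-76 + ((v² - 68*v) + v))/4 = -5/4 + (-76 + (v² - 67*v))/4 = -5/4 + (-76 + v² - 67*v)/4 = -5/4 + (-19 - 67*v/4 + v²/4) = -81/4 - 67*v/4 + v²/4)
O(-60, -26) - G(m(7, 14)) = (16 - 4*(-60) - 4*(-26)) - (-81/4 - 67/4*(-36) + (¼)*(-36)²) = (16 + 240 + 104) - (-81/4 + 603 + (¼)*1296) = 360 - (-81/4 + 603 + 324) = 360 - 1*3627/4 = 360 - 3627/4 = -2187/4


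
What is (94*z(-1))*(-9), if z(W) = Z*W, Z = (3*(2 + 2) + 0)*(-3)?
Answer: -30456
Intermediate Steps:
Z = -36 (Z = (3*4 + 0)*(-3) = (12 + 0)*(-3) = 12*(-3) = -36)
z(W) = -36*W
(94*z(-1))*(-9) = (94*(-36*(-1)))*(-9) = (94*36)*(-9) = 3384*(-9) = -30456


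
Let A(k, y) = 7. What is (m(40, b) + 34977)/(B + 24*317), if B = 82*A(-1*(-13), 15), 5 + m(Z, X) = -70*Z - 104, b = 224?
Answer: 16034/4091 ≈ 3.9193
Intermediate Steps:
m(Z, X) = -109 - 70*Z (m(Z, X) = -5 + (-70*Z - 104) = -5 + (-104 - 70*Z) = -109 - 70*Z)
B = 574 (B = 82*7 = 574)
(m(40, b) + 34977)/(B + 24*317) = ((-109 - 70*40) + 34977)/(574 + 24*317) = ((-109 - 2800) + 34977)/(574 + 7608) = (-2909 + 34977)/8182 = 32068*(1/8182) = 16034/4091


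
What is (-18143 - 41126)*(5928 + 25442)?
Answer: -1859268530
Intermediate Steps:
(-18143 - 41126)*(5928 + 25442) = -59269*31370 = -1859268530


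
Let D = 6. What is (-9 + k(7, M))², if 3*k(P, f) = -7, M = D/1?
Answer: 1156/9 ≈ 128.44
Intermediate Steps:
M = 6 (M = 6/1 = 6*1 = 6)
k(P, f) = -7/3 (k(P, f) = (⅓)*(-7) = -7/3)
(-9 + k(7, M))² = (-9 - 7/3)² = (-34/3)² = 1156/9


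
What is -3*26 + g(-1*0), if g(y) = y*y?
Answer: -78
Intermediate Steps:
g(y) = y²
-3*26 + g(-1*0) = -3*26 + (-1*0)² = -78 + 0² = -78 + 0 = -78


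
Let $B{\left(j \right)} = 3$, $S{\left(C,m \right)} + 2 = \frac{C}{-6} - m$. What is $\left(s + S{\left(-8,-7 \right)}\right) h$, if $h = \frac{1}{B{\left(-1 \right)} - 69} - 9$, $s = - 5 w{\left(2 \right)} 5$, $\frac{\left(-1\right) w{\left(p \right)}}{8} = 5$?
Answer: $- \frac{1796305}{198} \approx -9072.3$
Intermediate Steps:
$w{\left(p \right)} = -40$ ($w{\left(p \right)} = \left(-8\right) 5 = -40$)
$S{\left(C,m \right)} = -2 - m - \frac{C}{6}$ ($S{\left(C,m \right)} = -2 + \left(\frac{C}{-6} - m\right) = -2 + \left(C \left(- \frac{1}{6}\right) - m\right) = -2 - \left(m + \frac{C}{6}\right) = -2 - m - \frac{C}{6}$)
$s = 1000$ ($s = \left(-5\right) \left(-40\right) 5 = 200 \cdot 5 = 1000$)
$h = - \frac{595}{66}$ ($h = \frac{1}{3 - 69} - 9 = \frac{1}{-66} - 9 = - \frac{1}{66} - 9 = - \frac{595}{66} \approx -9.0152$)
$\left(s + S{\left(-8,-7 \right)}\right) h = \left(1000 - - \frac{19}{3}\right) \left(- \frac{595}{66}\right) = \left(1000 + \left(-2 + 7 + \frac{4}{3}\right)\right) \left(- \frac{595}{66}\right) = \left(1000 + \frac{19}{3}\right) \left(- \frac{595}{66}\right) = \frac{3019}{3} \left(- \frac{595}{66}\right) = - \frac{1796305}{198}$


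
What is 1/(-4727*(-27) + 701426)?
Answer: 1/829055 ≈ 1.2062e-6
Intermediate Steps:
1/(-4727*(-27) + 701426) = 1/(127629 + 701426) = 1/829055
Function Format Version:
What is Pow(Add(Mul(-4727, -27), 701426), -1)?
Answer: Rational(1, 829055) ≈ 1.2062e-6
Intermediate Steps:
Pow(Add(Mul(-4727, -27), 701426), -1) = Pow(Add(127629, 701426), -1) = Pow(829055, -1) = Rational(1, 829055)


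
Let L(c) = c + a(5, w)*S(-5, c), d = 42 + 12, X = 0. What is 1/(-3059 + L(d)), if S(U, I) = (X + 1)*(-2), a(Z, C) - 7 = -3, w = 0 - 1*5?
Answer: -1/3013 ≈ -0.00033189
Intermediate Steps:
d = 54
w = -5 (w = 0 - 5 = -5)
a(Z, C) = 4 (a(Z, C) = 7 - 3 = 4)
S(U, I) = -2 (S(U, I) = (0 + 1)*(-2) = 1*(-2) = -2)
L(c) = -8 + c (L(c) = c + 4*(-2) = c - 8 = -8 + c)
1/(-3059 + L(d)) = 1/(-3059 + (-8 + 54)) = 1/(-3059 + 46) = 1/(-3013) = -1/3013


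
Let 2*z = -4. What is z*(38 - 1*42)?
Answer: 8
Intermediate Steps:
z = -2 (z = (½)*(-4) = -2)
z*(38 - 1*42) = -2*(38 - 1*42) = -2*(38 - 42) = -2*(-4) = 8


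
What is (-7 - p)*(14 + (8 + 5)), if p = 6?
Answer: -351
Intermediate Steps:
(-7 - p)*(14 + (8 + 5)) = (-7 - 1*6)*(14 + (8 + 5)) = (-7 - 6)*(14 + 13) = -13*27 = -351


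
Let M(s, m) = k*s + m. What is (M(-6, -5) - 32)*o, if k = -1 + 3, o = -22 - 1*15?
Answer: 1813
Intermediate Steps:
o = -37 (o = -22 - 15 = -37)
k = 2
M(s, m) = m + 2*s (M(s, m) = 2*s + m = m + 2*s)
(M(-6, -5) - 32)*o = ((-5 + 2*(-6)) - 32)*(-37) = ((-5 - 12) - 32)*(-37) = (-17 - 32)*(-37) = -49*(-37) = 1813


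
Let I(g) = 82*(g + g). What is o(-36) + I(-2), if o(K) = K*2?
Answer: -400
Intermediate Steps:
I(g) = 164*g (I(g) = 82*(2*g) = 164*g)
o(K) = 2*K
o(-36) + I(-2) = 2*(-36) + 164*(-2) = -72 - 328 = -400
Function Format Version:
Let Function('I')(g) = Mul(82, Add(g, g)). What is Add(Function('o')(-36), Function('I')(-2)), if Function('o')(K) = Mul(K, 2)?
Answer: -400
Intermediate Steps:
Function('I')(g) = Mul(164, g) (Function('I')(g) = Mul(82, Mul(2, g)) = Mul(164, g))
Function('o')(K) = Mul(2, K)
Add(Function('o')(-36), Function('I')(-2)) = Add(Mul(2, -36), Mul(164, -2)) = Add(-72, -328) = -400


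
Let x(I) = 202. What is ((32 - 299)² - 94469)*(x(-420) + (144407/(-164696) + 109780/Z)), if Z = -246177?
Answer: -2773532052329275/596240694 ≈ -4.6517e+6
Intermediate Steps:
((32 - 299)² - 94469)*(x(-420) + (144407/(-164696) + 109780/Z)) = ((32 - 299)² - 94469)*(202 + (144407/(-164696) + 109780/(-246177))) = ((-267)² - 94469)*(202 + (144407*(-1/164696) + 109780*(-1/246177))) = (71289 - 94469)*(202 + (-144407/164696 - 109780/246177)) = -23180*(202 - 3154706407/2384962776) = -23180*478607774345/2384962776 = -2773532052329275/596240694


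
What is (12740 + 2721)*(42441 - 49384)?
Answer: -107345723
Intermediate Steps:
(12740 + 2721)*(42441 - 49384) = 15461*(-6943) = -107345723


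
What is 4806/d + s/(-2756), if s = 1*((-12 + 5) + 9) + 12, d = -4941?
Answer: -246565/252174 ≈ -0.97776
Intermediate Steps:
s = 14 (s = 1*(-7 + 9) + 12 = 1*2 + 12 = 2 + 12 = 14)
4806/d + s/(-2756) = 4806/(-4941) + 14/(-2756) = 4806*(-1/4941) + 14*(-1/2756) = -178/183 - 7/1378 = -246565/252174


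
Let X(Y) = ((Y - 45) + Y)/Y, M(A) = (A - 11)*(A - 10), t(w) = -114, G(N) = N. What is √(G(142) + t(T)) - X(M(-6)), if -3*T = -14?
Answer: -499/272 + 2*√7 ≈ 3.4569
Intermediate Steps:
T = 14/3 (T = -⅓*(-14) = 14/3 ≈ 4.6667)
M(A) = (-11 + A)*(-10 + A)
X(Y) = (-45 + 2*Y)/Y (X(Y) = ((-45 + Y) + Y)/Y = (-45 + 2*Y)/Y)
√(G(142) + t(T)) - X(M(-6)) = √(142 - 114) - (2 - 45/(110 + (-6)² - 21*(-6))) = √28 - (2 - 45/(110 + 36 + 126)) = 2*√7 - (2 - 45/272) = 2*√7 - 1*499/272 = 2*√7 - 499/272 = -499/272 + 2*√7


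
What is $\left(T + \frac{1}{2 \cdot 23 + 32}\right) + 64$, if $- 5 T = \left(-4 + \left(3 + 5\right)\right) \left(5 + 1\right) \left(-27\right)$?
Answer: $\frac{75509}{390} \approx 193.61$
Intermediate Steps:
$T = \frac{648}{5}$ ($T = - \frac{\left(-4 + \left(3 + 5\right)\right) \left(5 + 1\right) \left(-27\right)}{5} = - \frac{\left(-4 + 8\right) 6 \left(-27\right)}{5} = - \frac{4 \cdot 6 \left(-27\right)}{5} = - \frac{24 \left(-27\right)}{5} = \left(- \frac{1}{5}\right) \left(-648\right) = \frac{648}{5} \approx 129.6$)
$\left(T + \frac{1}{2 \cdot 23 + 32}\right) + 64 = \left(\frac{648}{5} + \frac{1}{2 \cdot 23 + 32}\right) + 64 = \left(\frac{648}{5} + \frac{1}{46 + 32}\right) + 64 = \left(\frac{648}{5} + \frac{1}{78}\right) + 64 = \frac{50549}{390} + 64 = \frac{75509}{390}$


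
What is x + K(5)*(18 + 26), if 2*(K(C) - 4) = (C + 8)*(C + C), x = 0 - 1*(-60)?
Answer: 3096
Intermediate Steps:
x = 60 (x = 0 + 60 = 60)
K(C) = 4 + C*(8 + C) (K(C) = 4 + ((C + 8)*(C + C))/2 = 4 + ((8 + C)*(2*C))/2 = 4 + (2*C*(8 + C))/2 = 4 + C*(8 + C))
x + K(5)*(18 + 26) = 60 + (4 + 5² + 8*5)*(18 + 26) = 60 + (4 + 25 + 40)*44 = 60 + 69*44 = 60 + 3036 = 3096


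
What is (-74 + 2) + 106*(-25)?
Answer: -2722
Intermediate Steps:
(-74 + 2) + 106*(-25) = -72 - 2650 = -2722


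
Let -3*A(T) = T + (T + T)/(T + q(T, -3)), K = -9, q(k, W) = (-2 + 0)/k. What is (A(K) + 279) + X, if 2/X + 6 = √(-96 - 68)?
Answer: 1110963/3950 - I*√41/50 ≈ 281.26 - 0.12806*I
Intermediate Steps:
q(k, W) = -2/k
X = 2/(-6 + 2*I*√41) (X = 2/(-6 + √(-96 - 68)) = 2/(-6 + √(-164)) = 2/(-6 + 2*I*√41) ≈ -0.06 - 0.12806*I)
A(T) = -T/3 - 2*T/(3*(T - 2/T)) (A(T) = -(T + (T + T)/(T - 2/T))/3 = -(T + (2*T)/(T - 2/T))/3 = -(T + 2*T/(T - 2/T))/3 = -T/3 - 2*T/(3*(T - 2/T)))
(A(K) + 279) + X = (-1*(-9)*(-2 - 9*(2 - 9))/(-6 + 3*(-9)²) + 279) + (-3/50 - I*√41/50) = (-1*(-9)*(-2 - 9*(-7))/(-6 + 3*81) + 279) + (-3/50 - I*√41/50) = (-1*(-9)*(-2 + 63)/(-6 + 243) + 279) + (-3/50 - I*√41/50) = (-1*(-9)*61/237 + 279) + (-3/50 - I*√41/50) = (-1*(-9)*1/237*61 + 279) + (-3/50 - I*√41/50) = (183/79 + 279) + (-3/50 - I*√41/50) = 22224/79 + (-3/50 - I*√41/50) = 1110963/3950 - I*√41/50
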